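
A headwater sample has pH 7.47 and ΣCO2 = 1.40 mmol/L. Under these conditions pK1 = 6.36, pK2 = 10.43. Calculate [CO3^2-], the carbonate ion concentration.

α₂ = 1 / (1 + [H⁺]/K2 + [H⁺]²/(K1K2)) = 1 / (1 + 10^+2.96 + 10^+1.85)
   = 1 / (1 + 912.01 + 70.795) = 1/983.81 = 0.001016
[CO3²⁻] = α₂ × DIC = 0.001016 × 1.40 = 0.00142 mmol/L = 1.42 μmol/L

[CO3²⁻] = 1.42 μmol/L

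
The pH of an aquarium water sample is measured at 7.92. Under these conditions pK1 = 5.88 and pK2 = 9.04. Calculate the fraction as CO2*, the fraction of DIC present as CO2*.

α₀ = 1 / (1 + K1/[H⁺] + K1K2/[H⁺]²) = 1 / (1 + 10^+2.04 + 10^+0.92)
   = 1 / (1 + 109.65 + 8.3176) = 1/118.97 = 0.008406

α₀ = 0.00841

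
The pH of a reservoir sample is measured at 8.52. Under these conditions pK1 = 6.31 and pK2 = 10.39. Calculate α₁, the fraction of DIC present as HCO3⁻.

α₁ = 0.981

α₁ = 1 / (1 + [H⁺]/K1 + K2/[H⁺]) = 1 / (1 + 10^-2.21 + 10^-1.87)
   = 1 / (1 + 0.0061660 + 0.013490) = 1/1.0197 = 0.9807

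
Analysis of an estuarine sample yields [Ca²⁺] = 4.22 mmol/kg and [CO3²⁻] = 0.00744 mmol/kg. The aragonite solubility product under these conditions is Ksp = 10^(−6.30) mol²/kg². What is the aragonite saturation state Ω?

Ω = 0.0626

Ksp = 10^(−6.30) = 5.012×10^-7
Ω = [Ca²⁺][CO3²⁻]/Ksp = (4.22×10^-3)(0.00744×10^-3) / 5.012×10^-7 = 0.0626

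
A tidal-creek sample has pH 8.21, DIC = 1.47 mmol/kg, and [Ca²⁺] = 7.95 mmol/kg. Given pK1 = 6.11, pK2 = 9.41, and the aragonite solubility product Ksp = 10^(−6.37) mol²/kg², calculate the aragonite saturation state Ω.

α₂ = 1 / (1 + [H⁺]/K2 + [H⁺]²/(K1K2)) = 1 / (1 + 10^+1.20 + 10^-0.90)
   = 1 / (1 + 15.849 + 0.12589) = 1/16.975 = 0.05891
[CO3²⁻] = α₂ × DIC = 0.05891 × 1.47 = 0.08660 mmol/kg
Ksp = 10^(−6.37) = 4.266×10^-7
Ω = [Ca²⁺][CO3²⁻]/Ksp = (7.95×10^-3)(8.660×10^-5) / 4.266×10^-7 = 1.61

Ω = 1.61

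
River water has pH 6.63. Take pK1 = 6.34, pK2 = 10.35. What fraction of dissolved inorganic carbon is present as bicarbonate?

α₁ = 0.661

α₁ = 1 / (1 + [H⁺]/K1 + K2/[H⁺]) = 1 / (1 + 10^-0.29 + 10^-3.72)
   = 1 / (1 + 0.51286 + 0.00019055) = 1/1.5131 = 0.6609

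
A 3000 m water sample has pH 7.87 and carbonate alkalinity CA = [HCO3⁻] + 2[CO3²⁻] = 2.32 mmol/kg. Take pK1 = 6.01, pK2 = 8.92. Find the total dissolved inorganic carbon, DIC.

CA = [HCO3⁻] + 2[CO3²⁻] = (α₁ + 2α₂)·DIC
At pH 7.87: [H⁺]/K1 = 10^-1.86 = 0.013804, K2/[H⁺] = 10^-1.05 = 0.089125
α₁ = 1/(1 + 0.013804 + 0.089125) = 1/1.1029 = 0.9067; α₂ = α₁·K2/[H⁺] = 0.08081
α₁ + 2α₂ = 1.0683
DIC = CA / (α₁ + 2α₂) = 2.32 / 1.0683 = 2.17 mmol/kg

DIC = 2.17 mmol/kg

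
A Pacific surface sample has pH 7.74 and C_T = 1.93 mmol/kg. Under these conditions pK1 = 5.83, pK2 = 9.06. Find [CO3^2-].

α₂ = 1 / (1 + [H⁺]/K2 + [H⁺]²/(K1K2)) = 1 / (1 + 10^+1.32 + 10^-0.59)
   = 1 / (1 + 20.893 + 0.25704) = 1/22.150 = 0.04515
[CO3²⁻] = α₂ × DIC = 0.04515 × 1.93 = 0.0871 mmol/kg

[CO3²⁻] = 0.0871 mmol/kg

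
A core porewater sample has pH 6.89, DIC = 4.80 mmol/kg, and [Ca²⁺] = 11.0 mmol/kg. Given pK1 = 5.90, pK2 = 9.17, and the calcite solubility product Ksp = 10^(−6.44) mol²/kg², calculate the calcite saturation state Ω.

α₂ = 1 / (1 + [H⁺]/K2 + [H⁺]²/(K1K2)) = 1 / (1 + 10^+2.28 + 10^+1.29)
   = 1 / (1 + 190.55 + 19.498) = 1/211.04 = 0.004738
[CO3²⁻] = α₂ × DIC = 0.004738 × 4.80 = 0.02274 mmol/kg
Ksp = 10^(−6.44) = 3.631×10^-7
Ω = [Ca²⁺][CO3²⁻]/Ksp = (11.0×10^-3)(2.274×10^-5) / 3.631×10^-7 = 0.689

Ω = 0.689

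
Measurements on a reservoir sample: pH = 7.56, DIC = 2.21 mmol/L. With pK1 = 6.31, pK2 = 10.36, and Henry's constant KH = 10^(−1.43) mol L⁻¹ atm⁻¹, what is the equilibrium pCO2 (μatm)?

pCO2 = 3160 μatm

α₀ = 1 / (1 + K1/[H⁺] + K1K2/[H⁺]²) = 1 / (1 + 10^+1.25 + 10^-1.55)
   = 1 / (1 + 17.783 + 0.028184) = 1/18.811 = 0.05316
[CO2*] = α₀ × DIC = 0.05316 × 2.21 = 0.1175 mmol/L
pCO2 = [CO2*]/KH = 1.175×10^-4 / 3.715×10^-2 = 3160 μatm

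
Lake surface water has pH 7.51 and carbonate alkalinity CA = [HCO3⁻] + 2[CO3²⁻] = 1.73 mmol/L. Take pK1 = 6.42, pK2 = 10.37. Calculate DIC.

DIC = 1.87 mmol/L

CA = [HCO3⁻] + 2[CO3²⁻] = (α₁ + 2α₂)·DIC
At pH 7.51: [H⁺]/K1 = 10^-1.09 = 0.081283, K2/[H⁺] = 10^-2.86 = 0.0013804
α₁ = 1/(1 + 0.081283 + 0.0013804) = 1/1.0827 = 0.9236; α₂ = α₁·K2/[H⁺] = 0.001275
α₁ + 2α₂ = 0.9262
DIC = CA / (α₁ + 2α₂) = 1.73 / 0.9262 = 1.87 mmol/L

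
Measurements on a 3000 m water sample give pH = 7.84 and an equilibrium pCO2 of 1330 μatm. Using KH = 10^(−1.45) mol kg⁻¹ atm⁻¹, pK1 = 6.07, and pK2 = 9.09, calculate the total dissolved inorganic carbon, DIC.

DIC = 2.98 mmol/kg

[CO2*] = KH · pCO2 = 10^(−1.45) × 1330×10^-6 = 4.719×10^-5 mol/kg
α₀ = 1/(1 + K1/[H⁺] + K1K2/[H⁺]²) = 1/(1 + 10^+1.77 + 10^+0.52) = 0.01582
DIC = [CO2*]/α₀ = 4.719×10^-5 / 0.01582 = 2.98 mmol/kg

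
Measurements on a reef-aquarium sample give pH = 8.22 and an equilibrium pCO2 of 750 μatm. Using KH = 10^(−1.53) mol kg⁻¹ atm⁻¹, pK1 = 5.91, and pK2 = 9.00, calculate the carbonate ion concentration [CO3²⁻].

[CO2*] = KH · pCO2 = 10^(−1.53) × 750×10^-6 = 2.213×10^-5 mol/kg
α₀ = 1/(1 + K1/[H⁺] + K1K2/[H⁺]²) = 1/(1 + 10^+2.31 + 10^+1.53) = 0.004183
DIC = [CO2*]/α₀ = 2.213×10^-5 / 0.004183 = 5.291 mmol/kg
[CO3²⁻] = α₂·DIC; α₂ = 0.1417, so [CO3²⁻] = 0.1417 × 5.291 = 0.750 mmol/kg

[CO3²⁻] = 0.750 mmol/kg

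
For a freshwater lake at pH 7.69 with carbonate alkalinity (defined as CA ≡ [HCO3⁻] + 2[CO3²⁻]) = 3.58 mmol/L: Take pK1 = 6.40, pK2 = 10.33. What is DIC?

DIC = 3.75 mmol/L

CA = [HCO3⁻] + 2[CO3²⁻] = (α₁ + 2α₂)·DIC
At pH 7.69: [H⁺]/K1 = 10^-1.29 = 0.051286, K2/[H⁺] = 10^-2.64 = 0.0022909
α₁ = 1/(1 + 0.051286 + 0.0022909) = 1/1.0536 = 0.9491; α₂ = α₁·K2/[H⁺] = 0.002174
α₁ + 2α₂ = 0.9535
DIC = CA / (α₁ + 2α₂) = 3.58 / 0.9535 = 3.75 mmol/L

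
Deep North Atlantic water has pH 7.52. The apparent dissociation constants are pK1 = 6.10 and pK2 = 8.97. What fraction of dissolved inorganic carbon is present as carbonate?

α₂ = 1 / (1 + [H⁺]/K2 + [H⁺]²/(K1K2)) = 1 / (1 + 10^+1.45 + 10^+0.03)
   = 1 / (1 + 28.184 + 1.0715) = 1/30.255 = 0.03305

α₂ = 0.0331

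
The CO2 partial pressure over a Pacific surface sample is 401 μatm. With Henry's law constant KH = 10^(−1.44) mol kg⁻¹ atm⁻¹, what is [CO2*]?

[CO2*] = 14.6 μmol/kg

KH = 10^(−1.44) = 3.631×10^-2 mol kg⁻¹ atm⁻¹
[CO2*] = KH · pCO2 = 3.631×10^-2 × 401×10^-6 atm = 1.46×10^-5 mol/kg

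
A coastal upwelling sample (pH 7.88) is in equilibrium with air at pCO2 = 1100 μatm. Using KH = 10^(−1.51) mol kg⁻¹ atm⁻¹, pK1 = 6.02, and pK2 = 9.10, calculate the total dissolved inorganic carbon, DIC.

[CO2*] = KH · pCO2 = 10^(−1.51) × 1100×10^-6 = 3.399×10^-5 mol/kg
α₀ = 1/(1 + K1/[H⁺] + K1K2/[H⁺]²) = 1/(1 + 10^+1.86 + 10^+0.64) = 0.01285
DIC = [CO2*]/α₀ = 3.399×10^-5 / 0.01285 = 2.64 mmol/kg

DIC = 2.64 mmol/kg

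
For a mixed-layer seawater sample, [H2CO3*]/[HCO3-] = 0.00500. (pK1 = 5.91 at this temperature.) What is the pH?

pH = 8.21

From K1 = [H⁺][HCO3-]/[H2CO3*]:  pH = pK1 − log₁₀([H2CO3*]/[HCO3-])
log₁₀(0.00500) = -2.301
pH = 5.91 − (-2.301) = 8.21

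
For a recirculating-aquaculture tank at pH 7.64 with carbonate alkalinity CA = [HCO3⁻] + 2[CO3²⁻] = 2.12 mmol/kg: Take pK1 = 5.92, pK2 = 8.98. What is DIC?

DIC = 2.07 mmol/kg

CA = [HCO3⁻] + 2[CO3²⁻] = (α₁ + 2α₂)·DIC
At pH 7.64: [H⁺]/K1 = 10^-1.72 = 0.019055, K2/[H⁺] = 10^-1.34 = 0.045709
α₁ = 1/(1 + 0.019055 + 0.045709) = 1/1.0648 = 0.9392; α₂ = α₁·K2/[H⁺] = 0.04293
α₁ + 2α₂ = 1.0250
DIC = CA / (α₁ + 2α₂) = 2.12 / 1.0250 = 2.07 mmol/kg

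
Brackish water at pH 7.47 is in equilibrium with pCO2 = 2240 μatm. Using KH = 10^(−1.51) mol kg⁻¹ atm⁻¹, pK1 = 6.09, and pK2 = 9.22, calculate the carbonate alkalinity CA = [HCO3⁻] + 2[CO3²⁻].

[CO2*] = KH · pCO2 = 10^(−1.51) × 2240×10^-6 = 6.922×10^-5 mol/kg
α₀ = 1/(1 + K1/[H⁺] + K1K2/[H⁺]²) = 1/(1 + 10^+1.38 + 10^-0.37) = 0.03935
DIC = [CO2*]/α₀ = 6.922×10^-5 / 0.03935 = 1.759 mmol/kg
CA = (α₁ + 2α₂)·DIC = (0.9439 + 2×0.01678) × 1.759 = 1.72 mmol/kg

CA = 1.72 mmol/kg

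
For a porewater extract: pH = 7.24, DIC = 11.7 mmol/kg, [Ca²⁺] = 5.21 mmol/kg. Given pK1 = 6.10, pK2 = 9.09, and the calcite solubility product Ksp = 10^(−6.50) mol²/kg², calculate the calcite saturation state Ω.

Ω = 2.51

α₂ = 1 / (1 + [H⁺]/K2 + [H⁺]²/(K1K2)) = 1 / (1 + 10^+1.85 + 10^+0.71)
   = 1 / (1 + 70.795 + 5.1286) = 1/76.923 = 0.01300
[CO3²⁻] = α₂ × DIC = 0.01300 × 11.7 = 0.1521 mmol/kg
Ksp = 10^(−6.50) = 3.162×10^-7
Ω = [Ca²⁺][CO3²⁻]/Ksp = (5.21×10^-3)(1.521×10^-4) / 3.162×10^-7 = 2.51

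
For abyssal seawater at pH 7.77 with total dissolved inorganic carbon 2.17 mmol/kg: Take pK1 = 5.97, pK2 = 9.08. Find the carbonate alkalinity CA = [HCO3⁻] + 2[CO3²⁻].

CA = [HCO3⁻] + 2[CO3²⁻] = (α₁ + 2α₂)·DIC
At pH 7.77: [H⁺]/K1 = 10^-1.80 = 0.015849, K2/[H⁺] = 10^-1.31 = 0.048978
α₁ = 1/(1 + 0.015849 + 0.048978) = 1/1.0648 = 0.9391; α₂ = α₁·K2/[H⁺] = 0.04600
α₁ + 2α₂ = 1.0311
CA = 1.0311 × 2.17 = 2.24 mmol/kg

CA = 2.24 mmol/kg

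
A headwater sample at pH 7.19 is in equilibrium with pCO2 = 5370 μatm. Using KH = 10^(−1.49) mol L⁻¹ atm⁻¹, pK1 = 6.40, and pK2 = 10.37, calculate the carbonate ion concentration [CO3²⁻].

[CO3²⁻] = 0.708 μmol/L

[CO2*] = KH · pCO2 = 10^(−1.49) × 5370×10^-6 = 1.738×10^-4 mol/L
α₀ = 1/(1 + K1/[H⁺] + K1K2/[H⁺]²) = 1/(1 + 10^+0.79 + 10^-2.39) = 0.1395
DIC = [CO2*]/α₀ = 1.738×10^-4 / 0.1395 = 1.246 mmol/L
[CO3²⁻] = α₂·DIC; α₂ = 0.0005682, so [CO3²⁻] = 0.0005682 × 1.246 = 0.000708 mmol/L = 0.708 μmol/L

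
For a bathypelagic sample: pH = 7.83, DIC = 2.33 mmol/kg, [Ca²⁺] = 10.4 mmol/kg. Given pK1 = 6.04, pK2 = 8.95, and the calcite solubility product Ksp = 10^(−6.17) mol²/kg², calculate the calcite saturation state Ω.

α₂ = 1 / (1 + [H⁺]/K2 + [H⁺]²/(K1K2)) = 1 / (1 + 10^+1.12 + 10^-0.67)
   = 1 / (1 + 13.183 + 0.21380) = 1/14.396 = 0.06946
[CO3²⁻] = α₂ × DIC = 0.06946 × 2.33 = 0.1618 mmol/kg
Ksp = 10^(−6.17) = 6.761×10^-7
Ω = [Ca²⁺][CO3²⁻]/Ksp = (10.4×10^-3)(1.618×10^-4) / 6.761×10^-7 = 2.49

Ω = 2.49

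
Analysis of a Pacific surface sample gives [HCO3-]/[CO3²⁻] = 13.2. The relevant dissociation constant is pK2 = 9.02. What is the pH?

From K2 = [H⁺][CO3²⁻]/[HCO3-]:  pH = pK2 − log₁₀([HCO3-]/[CO3²⁻])
log₁₀(13.2) = +1.121
pH = 9.02 − (+1.121) = 7.90

pH = 7.90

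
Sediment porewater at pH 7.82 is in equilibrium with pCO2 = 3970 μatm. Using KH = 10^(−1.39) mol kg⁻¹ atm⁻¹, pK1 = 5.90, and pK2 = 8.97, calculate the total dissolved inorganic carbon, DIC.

[CO2*] = KH · pCO2 = 10^(−1.39) × 3970×10^-6 = 1.617×10^-4 mol/kg
α₀ = 1/(1 + K1/[H⁺] + K1K2/[H⁺]²) = 1/(1 + 10^+1.92 + 10^+0.77) = 0.01110
DIC = [CO2*]/α₀ = 1.617×10^-4 / 0.01110 = 14.6 mmol/kg

DIC = 14.6 mmol/kg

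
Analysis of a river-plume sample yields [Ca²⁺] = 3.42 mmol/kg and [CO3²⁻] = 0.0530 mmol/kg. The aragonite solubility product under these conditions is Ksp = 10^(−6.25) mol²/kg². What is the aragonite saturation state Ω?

Ksp = 10^(−6.25) = 5.623×10^-7
Ω = [Ca²⁺][CO3²⁻]/Ksp = (3.42×10^-3)(0.0530×10^-3) / 5.623×10^-7 = 0.322

Ω = 0.322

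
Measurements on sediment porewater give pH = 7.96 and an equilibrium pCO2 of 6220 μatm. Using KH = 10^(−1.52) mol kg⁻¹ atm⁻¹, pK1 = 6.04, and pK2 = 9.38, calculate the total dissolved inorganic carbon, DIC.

DIC = 16.4 mmol/kg

[CO2*] = KH · pCO2 = 10^(−1.52) × 6220×10^-6 = 1.878×10^-4 mol/kg
α₀ = 1/(1 + K1/[H⁺] + K1K2/[H⁺]²) = 1/(1 + 10^+1.92 + 10^+0.50) = 0.01145
DIC = [CO2*]/α₀ = 1.878×10^-4 / 0.01145 = 16.4 mmol/kg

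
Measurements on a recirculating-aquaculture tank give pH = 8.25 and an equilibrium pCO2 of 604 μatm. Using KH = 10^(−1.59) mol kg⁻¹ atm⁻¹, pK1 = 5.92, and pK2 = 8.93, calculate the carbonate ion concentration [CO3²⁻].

[CO2*] = KH · pCO2 = 10^(−1.59) × 604×10^-6 = 1.553×10^-5 mol/kg
α₀ = 1/(1 + K1/[H⁺] + K1K2/[H⁺]²) = 1/(1 + 10^+2.33 + 10^+1.65) = 0.003854
DIC = [CO2*]/α₀ = 1.553×10^-5 / 0.003854 = 4.028 mmol/kg
[CO3²⁻] = α₂·DIC; α₂ = 0.1722, so [CO3²⁻] = 0.1722 × 4.028 = 0.693 mmol/kg

[CO3²⁻] = 0.693 mmol/kg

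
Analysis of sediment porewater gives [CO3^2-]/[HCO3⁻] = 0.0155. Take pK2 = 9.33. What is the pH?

From K2 = [H⁺][CO3^2-]/[HCO3⁻]:  pH = pK2 + log₁₀([CO3^2-]/[HCO3⁻])
log₁₀(0.0155) = -1.810
pH = 9.33 + (-1.810) = 7.52

pH = 7.52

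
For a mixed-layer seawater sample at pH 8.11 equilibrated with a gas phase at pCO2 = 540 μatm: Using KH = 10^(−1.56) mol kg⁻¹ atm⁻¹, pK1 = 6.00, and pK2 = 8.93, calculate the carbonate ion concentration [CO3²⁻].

[CO3²⁻] = 0.290 mmol/kg

[CO2*] = KH · pCO2 = 10^(−1.56) × 540×10^-6 = 1.487×10^-5 mol/kg
α₀ = 1/(1 + K1/[H⁺] + K1K2/[H⁺]²) = 1/(1 + 10^+2.11 + 10^+1.29) = 0.006697
DIC = [CO2*]/α₀ = 1.487×10^-5 / 0.006697 = 2.221 mmol/kg
[CO3²⁻] = α₂·DIC; α₂ = 0.1306, so [CO3²⁻] = 0.1306 × 2.221 = 0.290 mmol/kg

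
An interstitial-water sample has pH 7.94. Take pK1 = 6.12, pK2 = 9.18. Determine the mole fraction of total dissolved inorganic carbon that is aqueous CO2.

α₀ = 0.0141

α₀ = 1 / (1 + K1/[H⁺] + K1K2/[H⁺]²) = 1 / (1 + 10^+1.82 + 10^+0.58)
   = 1 / (1 + 66.069 + 3.8019) = 1/70.871 = 0.01411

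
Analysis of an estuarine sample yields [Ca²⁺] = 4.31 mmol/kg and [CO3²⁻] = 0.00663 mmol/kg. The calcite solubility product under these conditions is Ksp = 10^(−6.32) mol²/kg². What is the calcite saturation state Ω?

Ω = 0.0597

Ksp = 10^(−6.32) = 4.786×10^-7
Ω = [Ca²⁺][CO3²⁻]/Ksp = (4.31×10^-3)(0.00663×10^-3) / 4.786×10^-7 = 0.0597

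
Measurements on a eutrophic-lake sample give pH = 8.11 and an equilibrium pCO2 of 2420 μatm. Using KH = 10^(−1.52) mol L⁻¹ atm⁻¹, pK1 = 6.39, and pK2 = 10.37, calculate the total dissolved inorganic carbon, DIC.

DIC = 3.93 mmol/L

[CO2*] = KH · pCO2 = 10^(−1.52) × 2420×10^-6 = 7.308×10^-5 mol/L
α₀ = 1/(1 + K1/[H⁺] + K1K2/[H⁺]²) = 1/(1 + 10^+1.72 + 10^-0.54) = 0.01860
DIC = [CO2*]/α₀ = 7.308×10^-5 / 0.01860 = 3.93 mmol/L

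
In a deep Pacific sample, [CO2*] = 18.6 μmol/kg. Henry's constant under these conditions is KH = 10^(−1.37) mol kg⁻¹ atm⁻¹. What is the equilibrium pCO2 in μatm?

KH = 10^(−1.37) = 4.266×10^-2 mol kg⁻¹ atm⁻¹
pCO2 = [CO2*]/KH = 18.6×10^-6 / 4.266×10^-2 = 4.36×10^-4 atm = 436 μatm

pCO2 = 436 μatm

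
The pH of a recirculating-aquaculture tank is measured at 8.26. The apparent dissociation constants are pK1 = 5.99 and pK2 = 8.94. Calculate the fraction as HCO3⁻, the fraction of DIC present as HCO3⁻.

α₁ = 1 / (1 + [H⁺]/K1 + K2/[H⁺]) = 1 / (1 + 10^-2.27 + 10^-0.68)
   = 1 / (1 + 0.0053703 + 0.20893) = 1/1.2143 = 0.8235

α₁ = 0.824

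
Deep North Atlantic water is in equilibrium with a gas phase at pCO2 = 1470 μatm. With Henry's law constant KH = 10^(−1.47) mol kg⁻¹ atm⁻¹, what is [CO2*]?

[CO2*] = 49.8 μmol/kg

KH = 10^(−1.47) = 3.388×10^-2 mol kg⁻¹ atm⁻¹
[CO2*] = KH · pCO2 = 3.388×10^-2 × 1470×10^-6 atm = 4.98×10^-5 mol/kg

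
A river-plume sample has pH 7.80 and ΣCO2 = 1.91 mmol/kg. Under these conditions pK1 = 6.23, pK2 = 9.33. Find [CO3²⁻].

α₂ = 1 / (1 + [H⁺]/K2 + [H⁺]²/(K1K2)) = 1 / (1 + 10^+1.53 + 10^-0.04)
   = 1 / (1 + 33.884 + 0.91201) = 1/35.796 = 0.02794
[CO3²⁻] = α₂ × DIC = 0.02794 × 1.91 = 0.0534 mmol/kg

[CO3²⁻] = 0.0534 mmol/kg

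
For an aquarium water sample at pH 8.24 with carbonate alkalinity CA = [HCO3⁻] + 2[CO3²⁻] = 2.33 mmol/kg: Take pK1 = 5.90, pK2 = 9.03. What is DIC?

DIC = 2.05 mmol/kg

CA = [HCO3⁻] + 2[CO3²⁻] = (α₁ + 2α₂)·DIC
At pH 8.24: [H⁺]/K1 = 10^-2.34 = 0.0045709, K2/[H⁺] = 10^-0.79 = 0.16218
α₁ = 1/(1 + 0.0045709 + 0.16218) = 1/1.1668 = 0.8571; α₂ = α₁·K2/[H⁺] = 0.1390
α₁ + 2α₂ = 1.1351
DIC = CA / (α₁ + 2α₂) = 2.33 / 1.1351 = 2.05 mmol/kg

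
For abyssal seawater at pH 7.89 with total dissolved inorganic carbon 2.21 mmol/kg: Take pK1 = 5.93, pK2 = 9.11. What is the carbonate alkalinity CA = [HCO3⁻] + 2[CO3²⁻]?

CA = 2.31 mmol/kg

CA = [HCO3⁻] + 2[CO3²⁻] = (α₁ + 2α₂)·DIC
At pH 7.89: [H⁺]/K1 = 10^-1.96 = 0.010965, K2/[H⁺] = 10^-1.22 = 0.060256
α₁ = 1/(1 + 0.010965 + 0.060256) = 1/1.0712 = 0.9335; α₂ = α₁·K2/[H⁺] = 0.05625
α₁ + 2α₂ = 1.0460
CA = 1.0460 × 2.21 = 2.31 mmol/kg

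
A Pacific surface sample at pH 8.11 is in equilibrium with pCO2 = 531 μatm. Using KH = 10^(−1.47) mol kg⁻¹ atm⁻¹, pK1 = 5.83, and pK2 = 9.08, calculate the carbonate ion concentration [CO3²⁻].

[CO2*] = KH · pCO2 = 10^(−1.47) × 531×10^-6 = 1.799×10^-5 mol/kg
α₀ = 1/(1 + K1/[H⁺] + K1K2/[H⁺]²) = 1/(1 + 10^+2.28 + 10^+1.31) = 0.004718
DIC = [CO2*]/α₀ = 1.799×10^-5 / 0.004718 = 3.814 mmol/kg
[CO3²⁻] = α₂·DIC; α₂ = 0.09633, so [CO3²⁻] = 0.09633 × 3.814 = 0.367 mmol/kg

[CO3²⁻] = 0.367 mmol/kg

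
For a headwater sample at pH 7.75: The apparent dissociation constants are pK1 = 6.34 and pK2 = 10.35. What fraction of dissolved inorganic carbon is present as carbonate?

α₂ = 1 / (1 + [H⁺]/K2 + [H⁺]²/(K1K2)) = 1 / (1 + 10^+2.60 + 10^+1.19)
   = 1 / (1 + 398.11 + 15.488) = 1/414.60 = 0.002412

α₂ = 0.00241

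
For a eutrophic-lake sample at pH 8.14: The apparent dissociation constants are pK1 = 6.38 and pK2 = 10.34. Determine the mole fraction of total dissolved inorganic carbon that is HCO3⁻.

α₁ = 0.977

α₁ = 1 / (1 + [H⁺]/K1 + K2/[H⁺]) = 1 / (1 + 10^-1.76 + 10^-2.20)
   = 1 / (1 + 0.017378 + 0.0063096) = 1/1.0237 = 0.9769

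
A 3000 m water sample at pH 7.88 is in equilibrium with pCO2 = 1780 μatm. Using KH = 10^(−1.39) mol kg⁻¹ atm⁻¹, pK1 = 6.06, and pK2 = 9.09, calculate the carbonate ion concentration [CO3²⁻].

[CO3²⁻] = 0.295 mmol/kg

[CO2*] = KH · pCO2 = 10^(−1.39) × 1780×10^-6 = 7.251×10^-5 mol/kg
α₀ = 1/(1 + K1/[H⁺] + K1K2/[H⁺]²) = 1/(1 + 10^+1.82 + 10^+0.61) = 0.01406
DIC = [CO2*]/α₀ = 7.251×10^-5 / 0.01406 = 5.159 mmol/kg
[CO3²⁻] = α₂·DIC; α₂ = 0.05726, so [CO3²⁻] = 0.05726 × 5.159 = 0.295 mmol/kg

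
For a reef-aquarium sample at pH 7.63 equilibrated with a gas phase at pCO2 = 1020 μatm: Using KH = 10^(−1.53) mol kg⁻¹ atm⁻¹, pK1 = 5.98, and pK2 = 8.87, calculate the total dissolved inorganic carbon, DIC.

DIC = 1.45 mmol/kg

[CO2*] = KH · pCO2 = 10^(−1.53) × 1020×10^-6 = 3.010×10^-5 mol/kg
α₀ = 1/(1 + K1/[H⁺] + K1K2/[H⁺]²) = 1/(1 + 10^+1.65 + 10^+0.41) = 0.02073
DIC = [CO2*]/α₀ = 3.010×10^-5 / 0.02073 = 1.45 mmol/kg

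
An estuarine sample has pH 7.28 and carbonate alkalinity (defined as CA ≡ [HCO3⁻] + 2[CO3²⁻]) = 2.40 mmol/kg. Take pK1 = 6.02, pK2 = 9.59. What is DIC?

DIC = 2.52 mmol/kg

CA = [HCO3⁻] + 2[CO3²⁻] = (α₁ + 2α₂)·DIC
At pH 7.28: [H⁺]/K1 = 10^-1.26 = 0.054954, K2/[H⁺] = 10^-2.31 = 0.0048978
α₁ = 1/(1 + 0.054954 + 0.0048978) = 1/1.0599 = 0.9435; α₂ = α₁·K2/[H⁺] = 0.004621
α₁ + 2α₂ = 0.9528
DIC = CA / (α₁ + 2α₂) = 2.40 / 0.9528 = 2.52 mmol/kg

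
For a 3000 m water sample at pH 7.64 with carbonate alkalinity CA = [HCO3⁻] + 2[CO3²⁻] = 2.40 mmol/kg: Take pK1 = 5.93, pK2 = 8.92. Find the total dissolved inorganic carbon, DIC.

DIC = 2.33 mmol/kg

CA = [HCO3⁻] + 2[CO3²⁻] = (α₁ + 2α₂)·DIC
At pH 7.64: [H⁺]/K1 = 10^-1.71 = 0.019498, K2/[H⁺] = 10^-1.28 = 0.052481
α₁ = 1/(1 + 0.019498 + 0.052481) = 1/1.0720 = 0.9329; α₂ = α₁·K2/[H⁺] = 0.04896
α₁ + 2α₂ = 1.0308
DIC = CA / (α₁ + 2α₂) = 2.40 / 1.0308 = 2.33 mmol/kg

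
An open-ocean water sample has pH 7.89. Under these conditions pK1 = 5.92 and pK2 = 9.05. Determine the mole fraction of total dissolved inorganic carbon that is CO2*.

α₀ = 1 / (1 + K1/[H⁺] + K1K2/[H⁺]²) = 1 / (1 + 10^+1.97 + 10^+0.81)
   = 1 / (1 + 93.325 + 6.4565) = 1/100.78 = 0.009922

α₀ = 0.00992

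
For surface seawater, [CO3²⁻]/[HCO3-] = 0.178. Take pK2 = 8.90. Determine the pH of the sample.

pH = 8.15

From K2 = [H⁺][CO3²⁻]/[HCO3-]:  pH = pK2 + log₁₀([CO3²⁻]/[HCO3-])
log₁₀(0.178) = -0.750
pH = 8.90 + (-0.750) = 8.15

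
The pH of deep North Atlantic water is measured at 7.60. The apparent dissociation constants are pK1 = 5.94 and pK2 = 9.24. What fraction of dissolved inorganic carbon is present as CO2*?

α₀ = 0.0209

α₀ = 1 / (1 + K1/[H⁺] + K1K2/[H⁺]²) = 1 / (1 + 10^+1.66 + 10^+0.02)
   = 1 / (1 + 45.709 + 1.0471) = 1/47.756 = 0.02094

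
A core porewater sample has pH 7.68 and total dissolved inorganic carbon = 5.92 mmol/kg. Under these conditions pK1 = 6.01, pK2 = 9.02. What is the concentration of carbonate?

[CO3²⁻] = 0.254 mmol/kg

α₂ = 1 / (1 + [H⁺]/K2 + [H⁺]²/(K1K2)) = 1 / (1 + 10^+1.34 + 10^-0.33)
   = 1 / (1 + 21.878 + 0.46774) = 1/23.345 = 0.04284
[CO3²⁻] = α₂ × DIC = 0.04284 × 5.92 = 0.254 mmol/kg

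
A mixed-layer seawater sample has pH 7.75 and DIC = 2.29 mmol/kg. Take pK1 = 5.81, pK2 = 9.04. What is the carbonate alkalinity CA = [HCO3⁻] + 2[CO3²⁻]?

CA = [HCO3⁻] + 2[CO3²⁻] = (α₁ + 2α₂)·DIC
At pH 7.75: [H⁺]/K1 = 10^-1.94 = 0.011482, K2/[H⁺] = 10^-1.29 = 0.051286
α₁ = 1/(1 + 0.011482 + 0.051286) = 1/1.0628 = 0.9409; α₂ = α₁·K2/[H⁺] = 0.04826
α₁ + 2α₂ = 1.0375
CA = 1.0375 × 2.29 = 2.38 mmol/kg

CA = 2.38 mmol/kg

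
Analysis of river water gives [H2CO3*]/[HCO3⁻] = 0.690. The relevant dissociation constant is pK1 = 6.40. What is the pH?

From K1 = [H⁺][HCO3⁻]/[H2CO3*]:  pH = pK1 − log₁₀([H2CO3*]/[HCO3⁻])
log₁₀(0.690) = -0.161
pH = 6.40 − (-0.161) = 6.56

pH = 6.56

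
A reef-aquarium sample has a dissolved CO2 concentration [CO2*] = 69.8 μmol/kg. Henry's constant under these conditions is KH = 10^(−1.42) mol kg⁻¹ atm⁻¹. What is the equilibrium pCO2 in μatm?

KH = 10^(−1.42) = 3.802×10^-2 mol kg⁻¹ atm⁻¹
pCO2 = [CO2*]/KH = 69.8×10^-6 / 3.802×10^-2 = 1.84×10^-3 atm = 1840 μatm

pCO2 = 1840 μatm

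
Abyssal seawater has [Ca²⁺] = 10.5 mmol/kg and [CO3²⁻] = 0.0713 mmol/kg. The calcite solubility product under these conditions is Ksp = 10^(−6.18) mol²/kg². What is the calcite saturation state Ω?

Ω = 1.13

Ksp = 10^(−6.18) = 6.607×10^-7
Ω = [Ca²⁺][CO3²⁻]/Ksp = (10.5×10^-3)(0.0713×10^-3) / 6.607×10^-7 = 1.13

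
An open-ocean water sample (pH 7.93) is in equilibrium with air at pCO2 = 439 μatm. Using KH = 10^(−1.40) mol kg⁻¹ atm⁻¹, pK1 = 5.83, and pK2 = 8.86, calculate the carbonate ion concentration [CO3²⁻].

[CO2*] = KH · pCO2 = 10^(−1.40) × 439×10^-6 = 1.748×10^-5 mol/kg
α₀ = 1/(1 + K1/[H⁺] + K1K2/[H⁺]²) = 1/(1 + 10^+2.10 + 10^+1.17) = 0.007058
DIC = [CO2*]/α₀ = 1.748×10^-5 / 0.007058 = 2.476 mmol/kg
[CO3²⁻] = α₂·DIC; α₂ = 0.1044, so [CO3²⁻] = 0.1044 × 2.476 = 0.259 mmol/kg

[CO3²⁻] = 0.259 mmol/kg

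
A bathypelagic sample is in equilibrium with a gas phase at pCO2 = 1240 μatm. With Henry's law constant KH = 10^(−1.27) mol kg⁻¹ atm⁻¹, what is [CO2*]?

[CO2*] = 66.6 μmol/kg

KH = 10^(−1.27) = 5.370×10^-2 mol kg⁻¹ atm⁻¹
[CO2*] = KH · pCO2 = 5.370×10^-2 × 1240×10^-6 atm = 6.66×10^-5 mol/kg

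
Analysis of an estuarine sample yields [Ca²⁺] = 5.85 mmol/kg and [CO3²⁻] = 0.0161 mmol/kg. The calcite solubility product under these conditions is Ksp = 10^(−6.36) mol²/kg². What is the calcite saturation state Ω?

Ksp = 10^(−6.36) = 4.365×10^-7
Ω = [Ca²⁺][CO3²⁻]/Ksp = (5.85×10^-3)(0.0161×10^-3) / 4.365×10^-7 = 0.216

Ω = 0.216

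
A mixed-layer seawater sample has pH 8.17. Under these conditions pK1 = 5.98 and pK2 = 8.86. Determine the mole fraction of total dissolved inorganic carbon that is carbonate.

α₂ = 1 / (1 + [H⁺]/K2 + [H⁺]²/(K1K2)) = 1 / (1 + 10^+0.69 + 10^-1.50)
   = 1 / (1 + 4.8978 + 0.031623) = 1/5.9294 = 0.1687

α₂ = 0.169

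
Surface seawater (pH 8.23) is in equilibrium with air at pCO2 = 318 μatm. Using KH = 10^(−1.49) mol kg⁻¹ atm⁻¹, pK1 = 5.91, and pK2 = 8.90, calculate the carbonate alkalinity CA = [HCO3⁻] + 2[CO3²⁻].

[CO2*] = KH · pCO2 = 10^(−1.49) × 318×10^-6 = 1.029×10^-5 mol/kg
α₀ = 1/(1 + K1/[H⁺] + K1K2/[H⁺]²) = 1/(1 + 10^+2.32 + 10^+1.65) = 0.003928
DIC = [CO2*]/α₀ = 1.029×10^-5 / 0.003928 = 2.620 mmol/kg
CA = (α₁ + 2α₂)·DIC = (0.8206 + 2×0.1754) × 2.620 = 3.07 mmol/kg

CA = 3.07 mmol/kg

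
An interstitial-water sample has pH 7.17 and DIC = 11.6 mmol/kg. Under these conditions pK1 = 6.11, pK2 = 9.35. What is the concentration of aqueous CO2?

[CO2*] = 0.924 mmol/kg

α₀ = 1 / (1 + K1/[H⁺] + K1K2/[H⁺]²) = 1 / (1 + 10^+1.06 + 10^-1.12)
   = 1 / (1 + 11.482 + 0.075858) = 1/12.557 = 0.07963
[CO2*] = α₀ × DIC = 0.07963 × 11.6 = 0.924 mmol/kg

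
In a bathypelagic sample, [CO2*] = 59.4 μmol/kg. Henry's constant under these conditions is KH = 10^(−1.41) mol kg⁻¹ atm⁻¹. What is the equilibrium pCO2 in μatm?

pCO2 = 1530 μatm

KH = 10^(−1.41) = 3.890×10^-2 mol kg⁻¹ atm⁻¹
pCO2 = [CO2*]/KH = 59.4×10^-6 / 3.890×10^-2 = 1.53×10^-3 atm = 1530 μatm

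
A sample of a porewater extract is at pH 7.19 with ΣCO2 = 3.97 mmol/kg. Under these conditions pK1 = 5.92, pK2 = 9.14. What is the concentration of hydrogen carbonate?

[HCO3⁻] = 3.73 mmol/kg

α₁ = 1 / (1 + [H⁺]/K1 + K2/[H⁺]) = 1 / (1 + 10^-1.27 + 10^-1.95)
   = 1 / (1 + 0.053703 + 0.011220) = 1/1.0649 = 0.9390
[HCO3⁻] = α₁ × DIC = 0.9390 × 3.97 = 3.73 mmol/kg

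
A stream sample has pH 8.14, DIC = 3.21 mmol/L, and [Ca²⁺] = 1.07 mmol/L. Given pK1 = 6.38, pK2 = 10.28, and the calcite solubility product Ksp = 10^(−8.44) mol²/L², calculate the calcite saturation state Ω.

α₂ = 1 / (1 + [H⁺]/K2 + [H⁺]²/(K1K2)) = 1 / (1 + 10^+2.14 + 10^+0.38)
   = 1 / (1 + 138.04 + 2.3988) = 1/141.44 = 0.007070
[CO3²⁻] = α₂ × DIC = 0.007070 × 3.21 = 0.02270 mmol/L
Ksp = 10^(−8.44) = 3.631×10^-9
Ω = [Ca²⁺][CO3²⁻]/Ksp = (1.07×10^-3)(2.270×10^-5) / 3.631×10^-9 = 6.69

Ω = 6.69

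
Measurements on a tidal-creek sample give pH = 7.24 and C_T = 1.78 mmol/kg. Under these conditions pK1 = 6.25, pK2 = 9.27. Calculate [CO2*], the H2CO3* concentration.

α₀ = 1 / (1 + K1/[H⁺] + K1K2/[H⁺]²) = 1 / (1 + 10^+0.99 + 10^-1.04)
   = 1 / (1 + 9.7724 + 0.091201) = 1/10.864 = 0.09205
[CO2*] = α₀ × DIC = 0.09205 × 1.78 = 0.164 mmol/kg

[CO2*] = 0.164 mmol/kg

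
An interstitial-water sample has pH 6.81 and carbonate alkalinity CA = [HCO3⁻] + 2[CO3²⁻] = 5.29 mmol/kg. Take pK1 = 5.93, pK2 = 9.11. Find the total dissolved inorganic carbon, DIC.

DIC = 5.95 mmol/kg

CA = [HCO3⁻] + 2[CO3²⁻] = (α₁ + 2α₂)·DIC
At pH 6.81: [H⁺]/K1 = 10^-0.88 = 0.13183, K2/[H⁺] = 10^-2.30 = 0.0050119
α₁ = 1/(1 + 0.13183 + 0.0050119) = 1/1.1368 = 0.8796; α₂ = α₁·K2/[H⁺] = 0.004409
α₁ + 2α₂ = 0.8885
DIC = CA / (α₁ + 2α₂) = 5.29 / 0.8885 = 5.95 mmol/kg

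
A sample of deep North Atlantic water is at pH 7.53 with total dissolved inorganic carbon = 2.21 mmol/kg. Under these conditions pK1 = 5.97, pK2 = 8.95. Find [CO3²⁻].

[CO3²⁻] = 0.0789 mmol/kg

α₂ = 1 / (1 + [H⁺]/K2 + [H⁺]²/(K1K2)) = 1 / (1 + 10^+1.42 + 10^-0.14)
   = 1 / (1 + 26.303 + 0.72444) = 1/28.027 = 0.03568
[CO3²⁻] = α₂ × DIC = 0.03568 × 2.21 = 0.0789 mmol/kg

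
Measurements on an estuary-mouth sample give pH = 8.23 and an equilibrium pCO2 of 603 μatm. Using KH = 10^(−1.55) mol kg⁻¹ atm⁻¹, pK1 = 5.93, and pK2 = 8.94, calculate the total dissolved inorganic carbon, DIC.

DIC = 4.07 mmol/kg

[CO2*] = KH · pCO2 = 10^(−1.55) × 603×10^-6 = 1.699×10^-5 mol/kg
α₀ = 1/(1 + K1/[H⁺] + K1K2/[H⁺]²) = 1/(1 + 10^+2.30 + 10^+1.59) = 0.004177
DIC = [CO2*]/α₀ = 1.699×10^-5 / 0.004177 = 4.07 mmol/kg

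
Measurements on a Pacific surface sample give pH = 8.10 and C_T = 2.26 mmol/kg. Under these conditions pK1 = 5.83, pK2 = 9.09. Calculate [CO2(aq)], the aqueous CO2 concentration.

α₀ = 1 / (1 + K1/[H⁺] + K1K2/[H⁺]²) = 1 / (1 + 10^+2.27 + 10^+1.28)
   = 1 / (1 + 186.21 + 19.055) = 1/206.26 = 0.004848
[CO2*] = α₀ × DIC = 0.004848 × 2.26 = 0.0110 mmol/kg = 11.0 μmol/kg

[CO2*] = 11.0 μmol/kg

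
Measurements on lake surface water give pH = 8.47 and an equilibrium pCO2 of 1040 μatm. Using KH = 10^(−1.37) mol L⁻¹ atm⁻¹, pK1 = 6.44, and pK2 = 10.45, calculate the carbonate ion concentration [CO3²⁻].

[CO3²⁻] = 0.0498 mmol/L

[CO2*] = KH · pCO2 = 10^(−1.37) × 1040×10^-6 = 4.436×10^-5 mol/L
α₀ = 1/(1 + K1/[H⁺] + K1K2/[H⁺]²) = 1/(1 + 10^+2.03 + 10^+0.05) = 0.009151
DIC = [CO2*]/α₀ = 4.436×10^-5 / 0.009151 = 4.848 mmol/L
[CO3²⁻] = α₂·DIC; α₂ = 0.01027, so [CO3²⁻] = 0.01027 × 4.848 = 0.0498 mmol/L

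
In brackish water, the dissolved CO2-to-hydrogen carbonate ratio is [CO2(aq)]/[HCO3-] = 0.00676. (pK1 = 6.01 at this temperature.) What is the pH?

From K1 = [H⁺][HCO3-]/[CO2(aq)]:  pH = pK1 − log₁₀([CO2(aq)]/[HCO3-])
log₁₀(0.00676) = -2.170
pH = 6.01 − (-2.170) = 8.18

pH = 8.18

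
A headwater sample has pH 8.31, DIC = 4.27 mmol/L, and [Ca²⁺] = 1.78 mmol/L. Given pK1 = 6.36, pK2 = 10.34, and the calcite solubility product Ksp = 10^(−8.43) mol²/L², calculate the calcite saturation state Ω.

α₂ = 1 / (1 + [H⁺]/K2 + [H⁺]²/(K1K2)) = 1 / (1 + 10^+2.03 + 10^+0.08)
   = 1 / (1 + 107.15 + 1.2023) = 1/109.35 = 0.009145
[CO3²⁻] = α₂ × DIC = 0.009145 × 4.27 = 0.03905 mmol/L
Ksp = 10^(−8.43) = 3.715×10^-9
Ω = [Ca²⁺][CO3²⁻]/Ksp = (1.78×10^-3)(3.905×10^-5) / 3.715×10^-9 = 18.7

Ω = 18.7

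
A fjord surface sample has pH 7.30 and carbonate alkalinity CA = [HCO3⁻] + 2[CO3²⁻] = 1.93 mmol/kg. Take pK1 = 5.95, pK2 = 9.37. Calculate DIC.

CA = [HCO3⁻] + 2[CO3²⁻] = (α₁ + 2α₂)·DIC
At pH 7.30: [H⁺]/K1 = 10^-1.35 = 0.044668, K2/[H⁺] = 10^-2.07 = 0.0085114
α₁ = 1/(1 + 0.044668 + 0.0085114) = 1/1.0532 = 0.9495; α₂ = α₁·K2/[H⁺] = 0.008082
α₁ + 2α₂ = 0.9657
DIC = CA / (α₁ + 2α₂) = 1.93 / 0.9657 = 2.00 mmol/kg

DIC = 2.00 mmol/kg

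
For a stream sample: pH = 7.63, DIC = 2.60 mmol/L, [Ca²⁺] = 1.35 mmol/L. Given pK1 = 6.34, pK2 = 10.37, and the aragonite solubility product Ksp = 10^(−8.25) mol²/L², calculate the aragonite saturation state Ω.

Ω = 1.08

α₂ = 1 / (1 + [H⁺]/K2 + [H⁺]²/(K1K2)) = 1 / (1 + 10^+2.74 + 10^+1.45)
   = 1 / (1 + 549.54 + 28.184) = 1/578.72 = 0.001728
[CO3²⁻] = α₂ × DIC = 0.001728 × 2.60 = 0.004493 mmol/L = 4.493 μmol/L
Ksp = 10^(−8.25) = 5.623×10^-9
Ω = [Ca²⁺][CO3²⁻]/Ksp = (1.35×10^-3)(4.493×10^-6) / 5.623×10^-9 = 1.08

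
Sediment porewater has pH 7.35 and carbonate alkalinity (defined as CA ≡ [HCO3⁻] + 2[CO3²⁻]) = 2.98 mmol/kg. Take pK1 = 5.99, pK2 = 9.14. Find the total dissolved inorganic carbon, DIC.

CA = [HCO3⁻] + 2[CO3²⁻] = (α₁ + 2α₂)·DIC
At pH 7.35: [H⁺]/K1 = 10^-1.36 = 0.043652, K2/[H⁺] = 10^-1.79 = 0.016218
α₁ = 1/(1 + 0.043652 + 0.016218) = 1/1.0599 = 0.9435; α₂ = α₁·K2/[H⁺] = 0.01530
α₁ + 2α₂ = 0.9741
DIC = CA / (α₁ + 2α₂) = 2.98 / 0.9741 = 3.06 mmol/kg

DIC = 3.06 mmol/kg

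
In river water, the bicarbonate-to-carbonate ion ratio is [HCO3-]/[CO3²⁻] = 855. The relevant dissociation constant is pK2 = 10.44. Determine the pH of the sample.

pH = 7.51

From K2 = [H⁺][CO3²⁻]/[HCO3-]:  pH = pK2 − log₁₀([HCO3-]/[CO3²⁻])
log₁₀(855) = +2.932
pH = 10.44 − (+2.932) = 7.51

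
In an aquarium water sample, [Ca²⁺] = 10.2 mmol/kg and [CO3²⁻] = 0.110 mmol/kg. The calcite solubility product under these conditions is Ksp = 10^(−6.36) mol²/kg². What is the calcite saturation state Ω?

Ω = 2.57

Ksp = 10^(−6.36) = 4.365×10^-7
Ω = [Ca²⁺][CO3²⁻]/Ksp = (10.2×10^-3)(0.110×10^-3) / 4.365×10^-7 = 2.57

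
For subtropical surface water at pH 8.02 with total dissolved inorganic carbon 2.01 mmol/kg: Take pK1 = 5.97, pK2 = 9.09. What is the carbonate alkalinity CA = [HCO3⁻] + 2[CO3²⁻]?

CA = 2.15 mmol/kg

CA = [HCO3⁻] + 2[CO3²⁻] = (α₁ + 2α₂)·DIC
At pH 8.02: [H⁺]/K1 = 10^-2.05 = 0.0089125, K2/[H⁺] = 10^-1.07 = 0.085114
α₁ = 1/(1 + 0.0089125 + 0.085114) = 1/1.0940 = 0.9141; α₂ = α₁·K2/[H⁺] = 0.07780
α₁ + 2α₂ = 1.0697
CA = 1.0697 × 2.01 = 2.15 mmol/kg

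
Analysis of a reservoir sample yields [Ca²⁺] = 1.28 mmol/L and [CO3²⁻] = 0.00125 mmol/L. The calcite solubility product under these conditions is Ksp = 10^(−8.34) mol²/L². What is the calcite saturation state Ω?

Ω = 0.350

Ksp = 10^(−8.34) = 4.571×10^-9
Ω = [Ca²⁺][CO3²⁻]/Ksp = (1.28×10^-3)(0.00125×10^-3) / 4.571×10^-9 = 0.350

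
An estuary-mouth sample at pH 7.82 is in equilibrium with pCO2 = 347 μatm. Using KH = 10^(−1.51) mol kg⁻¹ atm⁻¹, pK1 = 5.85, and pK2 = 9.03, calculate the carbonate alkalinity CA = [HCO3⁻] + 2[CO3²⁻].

CA = 1.12 mmol/kg

[CO2*] = KH · pCO2 = 10^(−1.51) × 347×10^-6 = 1.072×10^-5 mol/kg
α₀ = 1/(1 + K1/[H⁺] + K1K2/[H⁺]²) = 1/(1 + 10^+1.97 + 10^+0.76) = 0.009992
DIC = [CO2*]/α₀ = 1.072×10^-5 / 0.009992 = 1.073 mmol/kg
CA = (α₁ + 2α₂)·DIC = (0.9325 + 2×0.05750) × 1.073 = 1.12 mmol/kg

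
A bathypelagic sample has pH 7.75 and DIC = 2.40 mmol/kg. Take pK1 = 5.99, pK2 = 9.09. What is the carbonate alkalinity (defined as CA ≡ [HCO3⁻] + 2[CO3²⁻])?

CA = [HCO3⁻] + 2[CO3²⁻] = (α₁ + 2α₂)·DIC
At pH 7.75: [H⁺]/K1 = 10^-1.76 = 0.017378, K2/[H⁺] = 10^-1.34 = 0.045709
α₁ = 1/(1 + 0.017378 + 0.045709) = 1/1.0631 = 0.9407; α₂ = α₁·K2/[H⁺] = 0.04300
α₁ + 2α₂ = 1.0266
CA = 1.0266 × 2.40 = 2.46 mmol/kg

CA = 2.46 mmol/kg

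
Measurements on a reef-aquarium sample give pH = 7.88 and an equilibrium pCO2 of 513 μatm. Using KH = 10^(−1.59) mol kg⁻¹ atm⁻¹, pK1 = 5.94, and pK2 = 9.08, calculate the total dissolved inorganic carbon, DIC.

[CO2*] = KH · pCO2 = 10^(−1.59) × 513×10^-6 = 1.319×10^-5 mol/kg
α₀ = 1/(1 + K1/[H⁺] + K1K2/[H⁺]²) = 1/(1 + 10^+1.94 + 10^+0.74) = 0.01068
DIC = [CO2*]/α₀ = 1.319×10^-5 / 0.01068 = 1.23 mmol/kg

DIC = 1.23 mmol/kg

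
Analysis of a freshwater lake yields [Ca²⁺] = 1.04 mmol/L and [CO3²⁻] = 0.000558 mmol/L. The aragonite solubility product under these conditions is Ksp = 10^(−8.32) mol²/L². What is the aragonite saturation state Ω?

Ksp = 10^(−8.32) = 4.786×10^-9
Ω = [Ca²⁺][CO3²⁻]/Ksp = (1.04×10^-3)(0.000558×10^-3) / 4.786×10^-9 = 0.121

Ω = 0.121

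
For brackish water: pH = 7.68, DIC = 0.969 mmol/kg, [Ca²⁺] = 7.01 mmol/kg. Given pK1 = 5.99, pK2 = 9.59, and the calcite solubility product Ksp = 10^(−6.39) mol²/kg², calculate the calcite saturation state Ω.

α₂ = 1 / (1 + [H⁺]/K2 + [H⁺]²/(K1K2)) = 1 / (1 + 10^+1.91 + 10^+0.22)
   = 1 / (1 + 81.283 + 1.6596) = 1/83.943 = 0.01191
[CO3²⁻] = α₂ × DIC = 0.01191 × 0.969 = 0.01154 mmol/kg = 11.54 μmol/kg
Ksp = 10^(−6.39) = 4.074×10^-7
Ω = [Ca²⁺][CO3²⁻]/Ksp = (7.01×10^-3)(1.154×10^-5) / 4.074×10^-7 = 0.199

Ω = 0.199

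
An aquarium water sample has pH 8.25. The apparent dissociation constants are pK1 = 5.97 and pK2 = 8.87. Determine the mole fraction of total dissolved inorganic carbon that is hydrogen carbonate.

α₁ = 0.803

α₁ = 1 / (1 + [H⁺]/K1 + K2/[H⁺]) = 1 / (1 + 10^-2.28 + 10^-0.62)
   = 1 / (1 + 0.0052481 + 0.23988) = 1/1.2451 = 0.8031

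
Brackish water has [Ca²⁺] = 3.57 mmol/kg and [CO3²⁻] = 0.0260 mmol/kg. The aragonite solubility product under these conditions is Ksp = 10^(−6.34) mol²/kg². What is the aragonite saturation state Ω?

Ω = 0.203

Ksp = 10^(−6.34) = 4.571×10^-7
Ω = [Ca²⁺][CO3²⁻]/Ksp = (3.57×10^-3)(0.0260×10^-3) / 4.571×10^-7 = 0.203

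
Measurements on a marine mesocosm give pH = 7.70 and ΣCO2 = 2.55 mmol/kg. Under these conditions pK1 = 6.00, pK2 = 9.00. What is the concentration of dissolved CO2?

[CO2*] = 0.0475 mmol/kg

α₀ = 1 / (1 + K1/[H⁺] + K1K2/[H⁺]²) = 1 / (1 + 10^+1.70 + 10^+0.40)
   = 1 / (1 + 50.119 + 2.5119) = 1/53.631 = 0.01865
[CO2*] = α₀ × DIC = 0.01865 × 2.55 = 0.0475 mmol/kg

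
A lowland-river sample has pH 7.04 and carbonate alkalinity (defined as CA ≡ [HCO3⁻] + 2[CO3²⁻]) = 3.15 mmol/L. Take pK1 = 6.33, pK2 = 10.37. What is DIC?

CA = [HCO3⁻] + 2[CO3²⁻] = (α₁ + 2α₂)·DIC
At pH 7.04: [H⁺]/K1 = 10^-0.71 = 0.19498, K2/[H⁺] = 10^-3.33 = 0.00046774
α₁ = 1/(1 + 0.19498 + 0.00046774) = 1/1.1955 = 0.8365; α₂ = α₁·K2/[H⁺] = 0.0003913
α₁ + 2α₂ = 0.8373
DIC = CA / (α₁ + 2α₂) = 3.15 / 0.8373 = 3.76 mmol/L

DIC = 3.76 mmol/L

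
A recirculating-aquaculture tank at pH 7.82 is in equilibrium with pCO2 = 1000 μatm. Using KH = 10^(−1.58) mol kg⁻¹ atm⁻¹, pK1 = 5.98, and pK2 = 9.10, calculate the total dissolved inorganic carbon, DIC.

DIC = 1.94 mmol/kg

[CO2*] = KH · pCO2 = 10^(−1.58) × 1000×10^-6 = 2.630×10^-5 mol/kg
α₀ = 1/(1 + K1/[H⁺] + K1K2/[H⁺]²) = 1/(1 + 10^+1.84 + 10^+0.56) = 0.01355
DIC = [CO2*]/α₀ = 2.630×10^-5 / 0.01355 = 1.94 mmol/kg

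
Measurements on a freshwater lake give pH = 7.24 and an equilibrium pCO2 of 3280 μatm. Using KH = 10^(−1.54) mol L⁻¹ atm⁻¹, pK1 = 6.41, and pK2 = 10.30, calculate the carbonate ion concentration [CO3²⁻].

[CO2*] = KH · pCO2 = 10^(−1.54) × 3280×10^-6 = 9.460×10^-5 mol/L
α₀ = 1/(1 + K1/[H⁺] + K1K2/[H⁺]²) = 1/(1 + 10^+0.83 + 10^-2.23) = 0.1288
DIC = [CO2*]/α₀ = 9.460×10^-5 / 0.1288 = 0.7347 mmol/L
[CO3²⁻] = α₂·DIC; α₂ = 0.0007582, so [CO3²⁻] = 0.0007582 × 0.7347 = 0.000557 mmol/L = 0.557 μmol/L

[CO3²⁻] = 0.557 μmol/L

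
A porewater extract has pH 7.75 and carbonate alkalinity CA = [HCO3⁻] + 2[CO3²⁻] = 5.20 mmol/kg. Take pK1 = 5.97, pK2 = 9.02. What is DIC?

DIC = 5.03 mmol/kg

CA = [HCO3⁻] + 2[CO3²⁻] = (α₁ + 2α₂)·DIC
At pH 7.75: [H⁺]/K1 = 10^-1.78 = 0.016596, K2/[H⁺] = 10^-1.27 = 0.053703
α₁ = 1/(1 + 0.016596 + 0.053703) = 1/1.0703 = 0.9343; α₂ = α₁·K2/[H⁺] = 0.05018
α₁ + 2α₂ = 1.0347
DIC = CA / (α₁ + 2α₂) = 5.20 / 1.0347 = 5.03 mmol/kg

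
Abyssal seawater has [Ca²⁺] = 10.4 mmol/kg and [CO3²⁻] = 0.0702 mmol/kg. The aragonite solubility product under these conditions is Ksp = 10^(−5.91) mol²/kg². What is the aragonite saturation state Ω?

Ksp = 10^(−5.91) = 1.230×10^-6
Ω = [Ca²⁺][CO3²⁻]/Ksp = (10.4×10^-3)(0.0702×10^-3) / 1.230×10^-6 = 0.593

Ω = 0.593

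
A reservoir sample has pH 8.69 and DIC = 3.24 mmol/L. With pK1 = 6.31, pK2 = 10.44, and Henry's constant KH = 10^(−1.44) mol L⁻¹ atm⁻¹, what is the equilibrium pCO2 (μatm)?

pCO2 = 364 μatm

α₀ = 1 / (1 + K1/[H⁺] + K1K2/[H⁺]²) = 1 / (1 + 10^+2.38 + 10^+0.63)
   = 1 / (1 + 239.88 + 4.2658) = 1/245.15 = 0.004079
[CO2*] = α₀ × DIC = 0.004079 × 3.24 = 0.01322 mmol/L = 13.22 μmol/L
pCO2 = [CO2*]/KH = 1.322×10^-5 / 3.631×10^-2 = 364 μatm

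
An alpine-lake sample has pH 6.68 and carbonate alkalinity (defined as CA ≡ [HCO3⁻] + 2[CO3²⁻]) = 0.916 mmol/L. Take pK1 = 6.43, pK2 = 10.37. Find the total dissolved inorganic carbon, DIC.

CA = [HCO3⁻] + 2[CO3²⁻] = (α₁ + 2α₂)·DIC
At pH 6.68: [H⁺]/K1 = 10^-0.25 = 0.56234, K2/[H⁺] = 10^-3.69 = 0.00020417
α₁ = 1/(1 + 0.56234 + 0.00020417) = 1/1.5625 = 0.6400; α₂ = α₁·K2/[H⁺] = 0.0001307
α₁ + 2α₂ = 0.6402
DIC = CA / (α₁ + 2α₂) = 0.916 / 0.6402 = 1.43 mmol/L

DIC = 1.43 mmol/L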